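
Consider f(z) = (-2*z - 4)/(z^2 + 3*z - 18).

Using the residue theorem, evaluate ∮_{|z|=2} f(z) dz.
0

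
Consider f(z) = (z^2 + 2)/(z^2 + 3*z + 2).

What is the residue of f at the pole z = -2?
-6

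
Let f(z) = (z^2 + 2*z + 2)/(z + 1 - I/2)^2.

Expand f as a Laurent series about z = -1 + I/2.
Put w = z - (-1 + I/2), i.e. z = w - 1 + I/2. The denominator is w^2, so it suffices to rewrite the numerator in powers of w.

P(z) = z^2 + 2*z + 2
P(w - 1 + I/2) = 3/4 + I*w + w^2

Dividing each term by w^2:
  f = 3/(4*w^2) + I/w + 1

Substituting back w = z + 1 - I/2:
  f(z) = 3/(4*(z + 1 - I/2)^2) + I/(z + 1 - I/2) + 1

The series is finite because the numerator is a polynomial; the negative powers form the principal part, and the coefficient of 1/(z + 1 - I/2) gives Res(f, -1 + I/2) = I.

Final answer: 3/(4*(z + 1 - I/2)^2) + I/(z + 1 - I/2) + 1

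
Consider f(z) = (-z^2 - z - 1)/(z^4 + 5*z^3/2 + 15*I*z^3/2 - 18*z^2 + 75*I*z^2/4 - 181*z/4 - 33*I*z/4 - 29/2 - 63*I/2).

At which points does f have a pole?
The singularities of f are the zeros of the denominator. Factoring,
  z^4 + 5*z^3/2 + 15*I*z^3/2 - 18*z^2 + 75*I*z^2/4 - 181*z/4 - 33*I*z/4 - 29/2 - 63*I/2 = (z + 1/2 + 3*I)*(z + 2)*(z - 1 + 3*I)*(z + 1 + 3*I/2)
so the candidates are z = -1/2 - 3*I, z = -2, z = 1 - 3*I, z = -1 - 3*I/2.

Check the numerator P(z) = -z^2 - z - 1 at each one:
  P(-1/2 - 3*I) = 33/4 ≠ 0, so z = -1/2 - 3*I is a (simple) pole.
  P(-2) = -3 ≠ 0, so z = -2 is a (simple) pole.
  P(1 - 3*I) = 6 + 9*I ≠ 0, so z = 1 - 3*I is a (simple) pole.
  P(-1 - 3*I/2) = 5/4 - 3*I/2 ≠ 0, so z = -1 - 3*I/2 is a (simple) pole.

Poles of f: {-2, -1 - 3*I/2, -1/2 - 3*I, 1 - 3*I}

Final answer: {-2, -1 - 3*I/2, -1/2 - 3*I, 1 - 3*I}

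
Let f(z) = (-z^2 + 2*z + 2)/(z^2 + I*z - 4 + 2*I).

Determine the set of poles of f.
{-2, 2 - I}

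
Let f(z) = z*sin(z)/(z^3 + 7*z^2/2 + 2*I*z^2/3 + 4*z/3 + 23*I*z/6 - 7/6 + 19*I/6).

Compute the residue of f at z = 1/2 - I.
Write f(z) = P(z)/Q(z) with P(z) = z*sin(z) and Q(z) = z^3 + 7*z^2/2 + 2*I*z^2/3 + 4*z/3 + 23*I*z/6 - 7/6 + 19*I/6.
The denominator factors as Q(z) = (z + 1)*(z + 3 - I/3)*(z - 1/2 + I), so z = 1/2 - I is a simple zero of Q and P is analytic there; z = 1/2 - I is therefore a simple pole and
  Res(f, z₀) = P(z₀)/Q'(z₀).

Q'(z) = 3*z^2 + 7*z + 4*I*z/3 + 4/3 + 23*I/6, so Q'(1/2 - I) = 47/12 - 11*I/2.
P(1/2 - I) = (1/2 - I)*sin(1/2 - I).

Res(f, 1/2 - I) = ((1/2 - I)*sin(1/2 - I))/(47/12 - 11*I/2) = (1074/6565 - 168*I/6565)*sin(1/2 - I)

Final answer: (1074/6565 - 168*I/6565)*sin(1/2 - I)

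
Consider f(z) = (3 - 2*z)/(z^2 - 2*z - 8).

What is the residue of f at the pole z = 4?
Write f(z) = P(z)/Q(z) with P(z) = 3 - 2*z and Q(z) = z^2 - 2*z - 8.
The denominator factors as Q(z) = (z + 2)*(z - 4), so z = 4 is a simple zero of Q and P is analytic there; z = 4 is therefore a simple pole and
  Res(f, z₀) = P(z₀)/Q'(z₀).

Q'(z) = 2*z - 2, so Q'(4) = 6.
P(4) = -5.

Res(f, 4) = (-5)/(6) = -5/6

Final answer: -5/6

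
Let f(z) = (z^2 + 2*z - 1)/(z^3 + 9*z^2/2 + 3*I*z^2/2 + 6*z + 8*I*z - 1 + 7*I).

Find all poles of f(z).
The singularities of f are the zeros of the denominator. Factoring,
  z^3 + 9*z^2/2 + 3*I*z^2/2 + 6*z + 8*I*z - 1 + 7*I = (z + 1/2 + 3*I/2)*(z + 3 - I)*(z + 1 + I)
so the candidates are z = -1/2 - 3*I/2, z = -3 + I, z = -1 - I.

Check the numerator P(z) = z^2 + 2*z - 1 at each one:
  P(-1/2 - 3*I/2) = -4 - 3*I/2 ≠ 0, so z = -1/2 - 3*I/2 is a (simple) pole.
  P(-3 + I) = 1 - 4*I ≠ 0, so z = -3 + I is a (simple) pole.
  P(-1 - I) = -3 ≠ 0, so z = -1 - I is a (simple) pole.

Poles of f: {-3 + I, -1 - I, -1/2 - 3*I/2}

Final answer: {-3 + I, -1 - I, -1/2 - 3*I/2}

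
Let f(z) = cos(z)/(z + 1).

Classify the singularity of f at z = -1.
Write f(z) = g(z)/(z + 1) with g(z) = cos(z).
g is entire and g(-1) = cos(1) ≠ 0, so no factor of (z + 1) cancels: the Laurent expansion of f about z = -1 starts at the power -1, i.e. lim_{z→z₀} (z - z₀) f(z) = cos(1) is finite and nonzero.
So z = -1 is a pole of order 1.

Final answer: pole of order 1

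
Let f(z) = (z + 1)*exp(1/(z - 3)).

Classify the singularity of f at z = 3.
essential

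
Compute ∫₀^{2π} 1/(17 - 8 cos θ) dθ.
Call the integral J. The integrand is 2π-periodic and we integrate over a full period, so shifting θ does not change the value (θ → θ + π flips the sign of the trig term). Hence
  J = ∫₀^{2π} dθ/(17 + 8 cos θ).
Put z = e^{iθ}: then cos θ = (z + 1/z)/2, dθ = dz/(iz), and z runs once counterclockwise around |z| = 1:
  J = ∮_{|z|=1} 1/(17 + 8*(z + 1/z)/2) · dz/(iz) = (2/i) ∮_{|z|=1} dz/(8*z^2 + 34*z + 8).
The roots of 8*z^2 + 34*z + 8 are z = (-17 ± sqrt(17^2 - 8^2))/8, with sqrt(225) = 15; their product is 1, so only z₊ = -1/4 lies inside the unit circle (z₋ = -4 lies outside).
z₊ is a simple zero of q(z) = 8*z^2 + 34*z + 8, so Res(1/q, z₊) = 1/q'(z₊) with q'(z) = 16*z + 34; and q'(z₊) = 8*(z₊ - z₋) = 30.
Therefore J = (2/i) · 2πi · 1/(30) = 2*pi/(15) = 2*pi/15

Final answer: 2*pi/15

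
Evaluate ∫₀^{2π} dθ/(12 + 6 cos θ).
sqrt(3)*pi/9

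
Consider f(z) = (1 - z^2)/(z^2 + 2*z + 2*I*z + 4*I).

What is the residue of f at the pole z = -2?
Write f(z) = P(z)/Q(z) with P(z) = 1 - z^2 and Q(z) = z^2 + 2*z + 2*I*z + 4*I.
The denominator factors as Q(z) = (z + 2*I)*(z + 2), so z = -2 is a simple zero of Q and P is analytic there; z = -2 is therefore a simple pole and
  Res(f, z₀) = P(z₀)/Q'(z₀).

Q'(z) = 2*z + 2 + 2*I, so Q'(-2) = -2 + 2*I.
P(-2) = -3.

Res(f, -2) = (-3)/(-2 + 2*I) = 3/4 + 3*I/4

Final answer: 3/4 + 3*I/4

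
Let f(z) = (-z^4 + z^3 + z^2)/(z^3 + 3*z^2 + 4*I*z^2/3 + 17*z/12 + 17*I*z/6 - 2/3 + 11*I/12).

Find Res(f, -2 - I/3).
-310424/48285 - 44108*I/5365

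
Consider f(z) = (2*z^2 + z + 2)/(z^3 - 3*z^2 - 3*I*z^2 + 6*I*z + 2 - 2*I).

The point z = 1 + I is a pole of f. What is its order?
Factor the denominator:
  z^3 - 3*z^2 - 3*I*z^2 + 6*I*z + 2 - 2*I = (z - 1 - I)^3

The numerator P(z) = 2*z^2 + z + 2 has P(1 + I) = 3 + 5*I ≠ 0, so no factor of (z - 1 - I) cancels.
Near z = 1 + I we can therefore write f(z) = g(z)/(z - 1 - I)^3 with g analytic at 1 + I and g(1 + I) ≠ 0 (g is just the numerator).

Hence z = 1 + I is a pole of order 3.

Final answer: 3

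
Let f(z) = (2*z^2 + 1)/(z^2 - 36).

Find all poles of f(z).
The singularities of f are the zeros of the denominator. Factoring,
  z^2 - 36 = (z + 6)*(z - 6)
so the candidates are z = -6, z = 6.

Check the numerator P(z) = 2*z^2 + 1 at each one:
  P(-6) = 73 ≠ 0, so z = -6 is a (simple) pole.
  P(6) = 73 ≠ 0, so z = 6 is a (simple) pole.

Poles of f: {-6, 6}

Final answer: {-6, 6}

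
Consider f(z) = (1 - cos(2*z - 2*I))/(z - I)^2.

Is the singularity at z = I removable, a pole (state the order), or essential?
removable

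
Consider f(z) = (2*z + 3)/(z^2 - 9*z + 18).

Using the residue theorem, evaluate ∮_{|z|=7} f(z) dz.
By the residue theorem, ∮_C f(z) dz = 2πi · (sum of the residues of f at the poles inside |z| = 7).

The denominator factors as (z - 6)*(z - 3), so the singularities of f are simple poles at z = 6, z = 3.
  |6|² = 36 < 49 = 7², so this pole is inside the contour.
  |3|² = 9 < 49 = 7², so this pole is inside the contour.

With P(z) = 2*z + 3 and Q(z) = z^2 - 9*z + 18, each pole is simple, so Res(f, z₀) = P(z₀)/Q'(z₀) with Q'(z) = 2*z - 9.
  Res(f, 6) = P(6)/Q'(6) = (15)/(3) = 5
  Res(f, 3) = P(3)/Q'(3) = (9)/(-3) = -3

Sum of residues inside C: 2
∮_C f(z) dz = 2πi · (2) = 4*I*pi

Final answer: 4*I*pi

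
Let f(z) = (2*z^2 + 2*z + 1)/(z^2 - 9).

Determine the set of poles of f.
The singularities of f are the zeros of the denominator. Factoring,
  z^2 - 9 = (z - 3)*(z + 3)
so the candidates are z = 3, z = -3.

Check the numerator P(z) = 2*z^2 + 2*z + 1 at each one:
  P(3) = 25 ≠ 0, so z = 3 is a (simple) pole.
  P(-3) = 13 ≠ 0, so z = -3 is a (simple) pole.

Poles of f: {-3, 3}

Final answer: {-3, 3}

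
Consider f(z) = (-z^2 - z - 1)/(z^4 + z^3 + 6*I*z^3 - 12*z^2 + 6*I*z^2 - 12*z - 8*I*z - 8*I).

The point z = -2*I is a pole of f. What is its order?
Factor the denominator:
  z^4 + z^3 + 6*I*z^3 - 12*z^2 + 6*I*z^2 - 12*z - 8*I*z - 8*I = (z + 2*I)^3*(z + 1)

The numerator P(z) = -z^2 - z - 1 has P(-2*I) = 3 + 2*I ≠ 0, so no factor of (z + 2*I) cancels.
Near z = -2*I we can therefore write f(z) = g(z)/(z + 2*I)^3 with g analytic at -2*I and g(-2*I) ≠ 0 (g is the numerator divided by the remaining denominator factors).

Hence z = -2*I is a pole of order 3.

Final answer: 3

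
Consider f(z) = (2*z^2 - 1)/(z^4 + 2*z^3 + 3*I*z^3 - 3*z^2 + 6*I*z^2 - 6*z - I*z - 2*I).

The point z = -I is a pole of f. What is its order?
3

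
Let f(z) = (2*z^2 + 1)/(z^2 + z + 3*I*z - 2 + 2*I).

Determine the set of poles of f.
{-1 - I, -2*I}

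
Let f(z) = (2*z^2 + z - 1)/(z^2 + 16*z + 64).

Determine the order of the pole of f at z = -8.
Factor the denominator:
  z^2 + 16*z + 64 = (z + 8)^2

The numerator P(z) = 2*z^2 + z - 1 has P(-8) = 119 ≠ 0, so no factor of (z + 8) cancels.
Near z = -8 we can therefore write f(z) = g(z)/(z + 8)^2 with g analytic at -8 and g(-8) ≠ 0 (g is just the numerator).

Hence z = -8 is a pole of order 2.

Final answer: 2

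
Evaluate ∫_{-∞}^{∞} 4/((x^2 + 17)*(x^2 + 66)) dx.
2*pi*(-17*sqrt(66) + 66*sqrt(17))/27489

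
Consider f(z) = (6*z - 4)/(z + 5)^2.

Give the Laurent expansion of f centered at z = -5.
-34/(z + 5)^2 + 6/(z + 5)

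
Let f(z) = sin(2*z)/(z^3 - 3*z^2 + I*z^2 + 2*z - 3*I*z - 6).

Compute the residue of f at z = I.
Write f(z) = P(z)/Q(z) with P(z) = sin(2*z) and Q(z) = z^3 - 3*z^2 + I*z^2 + 2*z - 3*I*z - 6.
The denominator factors as Q(z) = (z - I)*(z + 2*I)*(z - 3), so z = I is a simple zero of Q and P is analytic there; z = I is therefore a simple pole and
  Res(f, z₀) = P(z₀)/Q'(z₀).

Q'(z) = 3*z^2 - 6*z + 2*I*z + 2 - 3*I, so Q'(I) = -3 - 9*I.
P(I) = I*sinh(2).

Res(f, I) = (I*sinh(2))/(-3 - 9*I) = (-1/10 - I/30)*sinh(2)

Final answer: (-1/10 - I/30)*sinh(2)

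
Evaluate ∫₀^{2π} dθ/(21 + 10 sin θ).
Call the integral J. The integrand is 2π-periodic and we integrate over a full period, so shifting θ does not change the value (θ → θ + π/2 turns sin θ into cos θ). Hence
  J = ∫₀^{2π} dθ/(21 + 10 cos θ).
Put z = e^{iθ}: then cos θ = (z + 1/z)/2, dθ = dz/(iz), and z runs once counterclockwise around |z| = 1:
  J = ∮_{|z|=1} 1/(21 + 10*(z + 1/z)/2) · dz/(iz) = (2/i) ∮_{|z|=1} dz/(10*z^2 + 42*z + 10).
The roots of 10*z^2 + 42*z + 10 are z = (-21 ± sqrt(21^2 - 10^2))/10, with sqrt(341) = sqrt(341); their product is 1, so only z₊ = -21/10 + sqrt(341)/10 lies inside the unit circle (z₋ = -21/10 - sqrt(341)/10 lies outside).
z₊ is a simple zero of q(z) = 10*z^2 + 42*z + 10, so Res(1/q, z₊) = 1/q'(z₊) with q'(z) = 20*z + 42; and q'(z₊) = 10*(z₊ - z₋) = 2*sqrt(341).
Therefore J = (2/i) · 2πi · 1/(2*sqrt(341)) = 2*pi/(sqrt(341)) = 2*sqrt(341)*pi/341

Final answer: 2*sqrt(341)*pi/341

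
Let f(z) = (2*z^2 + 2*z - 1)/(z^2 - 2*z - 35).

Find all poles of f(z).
The singularities of f are the zeros of the denominator. Factoring,
  z^2 - 2*z - 35 = (z - 7)*(z + 5)
so the candidates are z = 7, z = -5.

Check the numerator P(z) = 2*z^2 + 2*z - 1 at each one:
  P(7) = 111 ≠ 0, so z = 7 is a (simple) pole.
  P(-5) = 39 ≠ 0, so z = -5 is a (simple) pole.

Poles of f: {-5, 7}

Final answer: {-5, 7}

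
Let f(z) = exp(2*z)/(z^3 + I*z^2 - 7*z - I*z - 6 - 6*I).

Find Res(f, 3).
Write f(z) = P(z)/Q(z) with P(z) = exp(2*z) and Q(z) = z^3 + I*z^2 - 7*z - I*z - 6 - 6*I.
The denominator factors as Q(z) = (z + 1 + I)*(z + 2)*(z - 3), so z = 3 is a simple zero of Q and P is analytic there; z = 3 is therefore a simple pole and
  Res(f, z₀) = P(z₀)/Q'(z₀).

Q'(z) = 3*z^2 + 2*I*z - 7 - I, so Q'(3) = 20 + 5*I.
P(3) = exp(6).

Res(f, 3) = (exp(6))/(20 + 5*I) = (4/85 - I/85)*exp(6)

Final answer: (4/85 - I/85)*exp(6)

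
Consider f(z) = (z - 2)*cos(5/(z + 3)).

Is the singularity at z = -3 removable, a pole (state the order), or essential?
Let u = z + 3. Then
  cos(5/u) = Σ_{k≥0} (-1)^k (5)^(2k)/((2k)!·u^(2k)) = 1 - 25/(2*u^2) + 625/(24*u^4) + ...
which has infinitely many negative powers of u, so cos(5/(z + 3)) has an essential singularity at z = -3.
The extra factor z - 2 is a nonzero polynomial; if the product had at most a pole at z = -3, dividing by that polynomial would leave cos(5/(z + 3)) with at most a pole too — contradiction. (Equivalently, the product's Laurent series still has infinitely many negative powers.)
So the singularity is essential.

Final answer: essential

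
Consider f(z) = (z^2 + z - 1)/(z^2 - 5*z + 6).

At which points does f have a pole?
The singularities of f are the zeros of the denominator. Factoring,
  z^2 - 5*z + 6 = (z - 3)*(z - 2)
so the candidates are z = 3, z = 2.

Check the numerator P(z) = z^2 + z - 1 at each one:
  P(3) = 11 ≠ 0, so z = 3 is a (simple) pole.
  P(2) = 5 ≠ 0, so z = 2 is a (simple) pole.

Poles of f: {2, 3}

Final answer: {2, 3}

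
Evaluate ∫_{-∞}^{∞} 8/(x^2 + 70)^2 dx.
sqrt(70)*pi/1225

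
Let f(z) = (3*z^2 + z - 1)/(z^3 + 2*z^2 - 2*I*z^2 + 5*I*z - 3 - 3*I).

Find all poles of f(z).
{-3 + 3*I, -I, 1}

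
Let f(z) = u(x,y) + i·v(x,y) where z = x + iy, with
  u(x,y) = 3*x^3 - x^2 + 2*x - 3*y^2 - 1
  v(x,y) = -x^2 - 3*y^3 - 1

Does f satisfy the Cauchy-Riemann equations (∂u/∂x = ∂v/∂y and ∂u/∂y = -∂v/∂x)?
∂u/∂x = 9*x^2 - 2*x + 2
∂v/∂y = -9*y^2
∂u/∂y = -6*y
∂v/∂x = -2*x
∂u/∂x ≠ ∂v/∂y and ∂u/∂y ≠ -∂v/∂x; the Cauchy-Riemann equations are not satisfied, so f is not analytic.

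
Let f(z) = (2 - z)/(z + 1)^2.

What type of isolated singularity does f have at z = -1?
Write f(z) = g(z)/(z + 1)^2 with g(z) = 2 - z.
g is entire and g(-1) = 3 ≠ 0, so no factor of (z + 1) cancels: the Laurent expansion of f about z = -1 starts at the power -2, i.e. lim_{z→z₀} (z - z₀)^2 f(z) = 3 is finite and nonzero.
So z = -1 is a pole of order 2.

Final answer: pole of order 2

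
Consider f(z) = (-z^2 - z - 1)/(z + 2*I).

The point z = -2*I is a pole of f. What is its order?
Factor the denominator:
  z + 2*I = (z + 2*I)

The numerator P(z) = -z^2 - z - 1 has P(-2*I) = 3 + 2*I ≠ 0, so no factor of (z + 2*I) cancels.
Near z = -2*I we can therefore write f(z) = g(z)/(z + 2*I) with g analytic at -2*I and g(-2*I) ≠ 0 (g is just the numerator).

Hence z = -2*I is a pole of order 1.

Final answer: 1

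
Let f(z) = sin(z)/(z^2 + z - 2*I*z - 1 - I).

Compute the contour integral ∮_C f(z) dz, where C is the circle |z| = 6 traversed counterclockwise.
By the residue theorem, ∮_C f(z) dz = 2πi · (sum of the residues of f at the poles inside |z| = 6).

The denominator factors as (z + 1 - I)*(z - I), so the singularities of f are simple poles at z = -1 + I, z = I.
  |-1 + I|² = 2 < 36 = 6², so this pole is inside the contour.
  |I|² = 1 < 36 = 6², so this pole is inside the contour.

With P(z) = sin(z) and Q(z) = z^2 + z - 2*I*z - 1 - I, each pole is simple, so Res(f, z₀) = P(z₀)/Q'(z₀) with Q'(z) = 2*z + 1 - 2*I.
  Res(f, -1 + I) = P(-1 + I)/Q'(-1 + I) = (-sin(1 - I))/(-1) = sin(1 - I)
  Res(f, I) = P(I)/Q'(I) = (I*sinh(1))/(1) = I*sinh(1)

Sum of residues inside C: sin(1 - I) + I*sinh(1)
∮_C f(z) dz = 2πi · (sin(1 - I) + I*sinh(1)) = -2*pi*sinh(1) + 2*I*pi*sin(1 - I)

Final answer: -2*pi*sinh(1) + 2*I*pi*sin(1 - I)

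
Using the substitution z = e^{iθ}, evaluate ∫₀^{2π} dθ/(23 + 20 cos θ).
Let J = ∫₀^{2π} dθ/(23 + 20 cos θ).
Put z = e^{iθ}: then cos θ = (z + 1/z)/2, dθ = dz/(iz), and z runs once counterclockwise around |z| = 1:
  J = ∮_{|z|=1} 1/(23 + 20*(z + 1/z)/2) · dz/(iz) = (2/i) ∮_{|z|=1} dz/(20*z^2 + 46*z + 20).
The roots of 20*z^2 + 46*z + 20 are z = (-23 ± sqrt(23^2 - 20^2))/20, with sqrt(129) = sqrt(129); their product is 1, so only z₊ = -23/20 + sqrt(129)/20 lies inside the unit circle (z₋ = -23/20 - sqrt(129)/20 lies outside).
z₊ is a simple zero of q(z) = 20*z^2 + 46*z + 20, so Res(1/q, z₊) = 1/q'(z₊) with q'(z) = 40*z + 46; and q'(z₊) = 20*(z₊ - z₋) = 2*sqrt(129).
Therefore J = (2/i) · 2πi · 1/(2*sqrt(129)) = 2*pi/(sqrt(129)) = 2*sqrt(129)*pi/129

Final answer: 2*sqrt(129)*pi/129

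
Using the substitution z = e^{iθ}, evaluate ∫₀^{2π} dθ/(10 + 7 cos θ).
2*sqrt(51)*pi/51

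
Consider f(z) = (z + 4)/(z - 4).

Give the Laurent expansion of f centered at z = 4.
8/(z - 4) + 1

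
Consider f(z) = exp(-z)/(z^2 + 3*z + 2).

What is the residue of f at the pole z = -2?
Write f(z) = P(z)/Q(z) with P(z) = exp(-z) and Q(z) = z^2 + 3*z + 2.
The denominator factors as Q(z) = (z + 2)*(z + 1), so z = -2 is a simple zero of Q and P is analytic there; z = -2 is therefore a simple pole and
  Res(f, z₀) = P(z₀)/Q'(z₀).

Q'(z) = 2*z + 3, so Q'(-2) = -1.
P(-2) = exp(2).

Res(f, -2) = (exp(2))/(-1) = -exp(2)

Final answer: -exp(2)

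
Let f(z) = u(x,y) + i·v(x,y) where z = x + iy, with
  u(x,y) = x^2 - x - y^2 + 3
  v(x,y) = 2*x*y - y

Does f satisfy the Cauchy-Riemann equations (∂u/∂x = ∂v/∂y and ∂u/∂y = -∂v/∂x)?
∂u/∂x = 2*x - 1
∂v/∂y = 2*x - 1
∂u/∂y = -2*y
∂v/∂x = 2*y
∂u/∂x = ∂v/∂y and ∂u/∂y = -∂v/∂x hold identically; f is analytic.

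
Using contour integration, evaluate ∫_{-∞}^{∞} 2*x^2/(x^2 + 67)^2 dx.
sqrt(67)*pi/67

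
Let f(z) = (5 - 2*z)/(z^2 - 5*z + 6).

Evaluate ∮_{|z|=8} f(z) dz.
-4*I*pi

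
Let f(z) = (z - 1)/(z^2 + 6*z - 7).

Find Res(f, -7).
Write f(z) = P(z)/Q(z) with P(z) = z - 1 and Q(z) = z^2 + 6*z - 7.
The denominator factors as Q(z) = (z - 1)*(z + 7), so z = -7 is a simple zero of Q and P is analytic there; z = -7 is therefore a simple pole and
  Res(f, z₀) = P(z₀)/Q'(z₀).

Q'(z) = 2*z + 6, so Q'(-7) = -8.
P(-7) = -8.

Res(f, -7) = (-8)/(-8) = 1

Final answer: 1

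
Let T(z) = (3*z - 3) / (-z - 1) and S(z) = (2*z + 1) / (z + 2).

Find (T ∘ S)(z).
(T ∘ S)(z) = T(S(z)) = ((3)*S(z) + (-3))/((-1)*S(z) + (-1)). Multiply numerator and denominator by z + 2:
  numerator:   (3)*(2*z + 1) + (-3)*(z + 2) = 3*z - 3
  denominator: (-1)*(2*z + 1) + (-1)*(z + 2) = -3*z - 3
(T ∘ S)(z) = (3*z - 3)/(-3*z - 3) = (-z + 1)/(z + 1)

Final answer: (-z + 1)/(z + 1)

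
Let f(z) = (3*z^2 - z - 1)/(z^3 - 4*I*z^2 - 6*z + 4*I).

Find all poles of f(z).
The singularities of f are the zeros of the denominator. Factoring,
  z^3 - 4*I*z^2 - 6*z + 4*I = (z - 1 - I)*(z - 2*I)*(z + 1 - I)
so the candidates are z = 1 + I, z = 2*I, z = -1 + I.

Check the numerator P(z) = 3*z^2 - z - 1 at each one:
  P(1 + I) = -2 + 5*I ≠ 0, so z = 1 + I is a (simple) pole.
  P(2*I) = -13 - 2*I ≠ 0, so z = 2*I is a (simple) pole.
  P(-1 + I) = -7*I ≠ 0, so z = -1 + I is a (simple) pole.

Poles of f: {-1 + I, 2*I, 1 + I}

Final answer: {-1 + I, 2*I, 1 + I}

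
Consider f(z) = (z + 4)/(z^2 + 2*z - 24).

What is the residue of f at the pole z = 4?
Write f(z) = P(z)/Q(z) with P(z) = z + 4 and Q(z) = z^2 + 2*z - 24.
The denominator factors as Q(z) = (z + 6)*(z - 4), so z = 4 is a simple zero of Q and P is analytic there; z = 4 is therefore a simple pole and
  Res(f, z₀) = P(z₀)/Q'(z₀).

Q'(z) = 2*z + 2, so Q'(4) = 10.
P(4) = 8.

Res(f, 4) = (8)/(10) = 4/5

Final answer: 4/5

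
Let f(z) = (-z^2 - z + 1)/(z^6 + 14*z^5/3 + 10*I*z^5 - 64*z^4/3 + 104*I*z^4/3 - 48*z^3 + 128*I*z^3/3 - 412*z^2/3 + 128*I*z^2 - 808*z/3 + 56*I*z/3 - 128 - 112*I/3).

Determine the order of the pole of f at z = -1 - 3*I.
Factor the denominator:
  z^6 + 14*z^5/3 + 10*I*z^5 - 64*z^4/3 + 104*I*z^4/3 - 48*z^3 + 128*I*z^3/3 - 412*z^2/3 + 128*I*z^2 - 808*z/3 + 56*I*z/3 - 128 - 112*I/3 = (z + 1 + 3*I)^4*(z + 2/3)*(z - 2*I)

The numerator P(z) = -z^2 - z + 1 has P(-1 - 3*I) = 10 - 3*I ≠ 0, so no factor of (z + 1 + 3*I) cancels.
Near z = -1 - 3*I we can therefore write f(z) = g(z)/(z + 1 + 3*I)^4 with g analytic at -1 - 3*I and g(-1 - 3*I) ≠ 0 (g is the numerator divided by the remaining denominator factors).

Hence z = -1 - 3*I is a pole of order 4.

Final answer: 4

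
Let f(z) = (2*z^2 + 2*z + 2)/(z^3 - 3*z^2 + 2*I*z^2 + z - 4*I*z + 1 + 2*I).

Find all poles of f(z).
The singularities of f are the zeros of the denominator. Factoring,
  z^3 - 3*z^2 + 2*I*z^2 + z - 4*I*z + 1 + 2*I = (z + I)*(z - 2 + I)*(z - 1)
so the candidates are z = -I, z = 2 - I, z = 1.

Check the numerator P(z) = 2*z^2 + 2*z + 2 at each one:
  P(-I) = -2*I ≠ 0, so z = -I is a (simple) pole.
  P(2 - I) = 12 - 10*I ≠ 0, so z = 2 - I is a (simple) pole.
  P(1) = 6 ≠ 0, so z = 1 is a (simple) pole.

Poles of f: {-I, 1, 2 - I}

Final answer: {-I, 1, 2 - I}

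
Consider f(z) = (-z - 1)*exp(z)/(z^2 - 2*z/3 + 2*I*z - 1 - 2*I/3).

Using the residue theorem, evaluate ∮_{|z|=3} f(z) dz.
pi*(3 + 3*I)*exp(-I) + pi*(-3 - 5*I)*exp(2/3 - I)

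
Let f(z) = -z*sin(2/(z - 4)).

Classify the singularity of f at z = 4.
Let u = z - 4. Then
  sin(2/u) = Σ_{k≥0} (-1)^k (2)^(2k+1)/((2k+1)!·u^(2k+1)) = 2/u - 4/(3*u^3) + 4/(15*u^5) + ...
which has infinitely many negative powers of u, so sin(2/(z - 4)) has an essential singularity at z = 4.
The extra factor z is a nonzero polynomial; if the product had at most a pole at z = 4, dividing by that polynomial would leave sin(2/(z - 4)) with at most a pole too — contradiction. (Equivalently, the product's Laurent series still has infinitely many negative powers.)
So the singularity is essential.

Final answer: essential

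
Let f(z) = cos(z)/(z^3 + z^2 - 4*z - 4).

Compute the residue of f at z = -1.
Write f(z) = P(z)/Q(z) with P(z) = cos(z) and Q(z) = z^3 + z^2 - 4*z - 4.
The denominator factors as Q(z) = (z + 1)*(z - 2)*(z + 2), so z = -1 is a simple zero of Q and P is analytic there; z = -1 is therefore a simple pole and
  Res(f, z₀) = P(z₀)/Q'(z₀).

Q'(z) = 3*z^2 + 2*z - 4, so Q'(-1) = -3.
P(-1) = cos(1).

Res(f, -1) = (cos(1))/(-3) = -cos(1)/3

Final answer: -cos(1)/3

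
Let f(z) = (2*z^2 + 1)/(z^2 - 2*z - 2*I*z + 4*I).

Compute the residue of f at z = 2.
9/4 + 9*I/4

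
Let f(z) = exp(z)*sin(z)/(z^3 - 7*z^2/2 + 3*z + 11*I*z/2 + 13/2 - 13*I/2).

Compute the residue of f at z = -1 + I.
Write f(z) = P(z)/Q(z) with P(z) = exp(z)*sin(z) and Q(z) = z^3 - 7*z^2/2 + 3*z + 11*I*z/2 + 13/2 - 13*I/2.
The denominator factors as Q(z) = (z - 3 + 2*I)*(z - 3/2 - I)*(z + 1 - I), so z = -1 + I is a simple zero of Q and P is analytic there; z = -1 + I is therefore a simple pole and
  Res(f, z₀) = P(z₀)/Q'(z₀).

Q'(z) = 3*z^2 - 7*z + 3 + 11*I/2, so Q'(-1 + I) = 10 - 15*I/2.
P(-1 + I) = -exp(-1 + I)*sin(1 - I).

Res(f, -1 + I) = (-exp(-1 + I)*sin(1 - I))/(10 - 15*I/2) = (-8/125 - 6*I/125)*exp(-1 + I)*sin(1 - I)

Final answer: (-8/125 - 6*I/125)*exp(-1 + I)*sin(1 - I)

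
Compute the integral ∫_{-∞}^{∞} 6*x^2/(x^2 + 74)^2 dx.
Let f(z) = 6*z^2/(z^2 + 74)^2. The denominator has no real zeros and deg Q - deg P = 2 ≥ 2, so the integral of f over the upper semicircle |z| = R tends to 0 as R → ∞. Closing the contour in the upper half-plane,
  ∫_{-∞}^{∞} f(x) dx = 2πi · Σ Res(f, z_k)  over the poles with Im z_k > 0.

Zeros of the denominator: z^2 + 74 = 0 gives z = ±sqrt(74)*I.
Upper half-plane: z = sqrt(74)*I (a pole of order 2).

Write f(z) = g(z)/(z - sqrt(74)*I)^2 with g(z) = 6*z^2/(z + sqrt(74)*I)^2. For a double pole, Res(f, z₀) = g'(z₀):
  g'(z) = 12*sqrt(74)*I*z/(z + sqrt(74)*I)^3
  Res(f, sqrt(74)*I) = g'(sqrt(74)*I) = -3*sqrt(74)*I/148

∫_{-∞}^{∞} f(x) dx = 2πi · (-3*sqrt(74)*I/148) = 3*sqrt(74)*pi/74

Final answer: 3*sqrt(74)*pi/74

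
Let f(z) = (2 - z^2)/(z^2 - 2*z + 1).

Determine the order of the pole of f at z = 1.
2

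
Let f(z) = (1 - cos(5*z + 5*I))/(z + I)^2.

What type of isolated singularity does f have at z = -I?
removable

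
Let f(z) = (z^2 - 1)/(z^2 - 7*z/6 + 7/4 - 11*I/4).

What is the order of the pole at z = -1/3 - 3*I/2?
Factor the denominator:
  z^2 - 7*z/6 + 7/4 - 11*I/4 = (z + 1/3 + 3*I/2)*(z - 3/2 - 3*I/2)

The numerator P(z) = z^2 - 1 has P(-1/3 - 3*I/2) = -113/36 + I ≠ 0, so no factor of (z + 1/3 + 3*I/2) cancels.
Near z = -1/3 - 3*I/2 we can therefore write f(z) = g(z)/(z + 1/3 + 3*I/2) with g analytic at -1/3 - 3*I/2 and g(-1/3 - 3*I/2) ≠ 0 (g is the numerator divided by the remaining denominator factors).

Hence z = -1/3 - 3*I/2 is a pole of order 1.

Final answer: 1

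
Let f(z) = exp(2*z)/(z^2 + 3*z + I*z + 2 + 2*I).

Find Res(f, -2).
Write f(z) = P(z)/Q(z) with P(z) = exp(2*z) and Q(z) = z^2 + 3*z + I*z + 2 + 2*I.
The denominator factors as Q(z) = (z + 2)*(z + 1 + I), so z = -2 is a simple zero of Q and P is analytic there; z = -2 is therefore a simple pole and
  Res(f, z₀) = P(z₀)/Q'(z₀).

Q'(z) = 2*z + 3 + I, so Q'(-2) = -1 + I.
P(-2) = exp(-4).

Res(f, -2) = (exp(-4))/(-1 + I) = (-1/2 - I/2)*exp(-4)

Final answer: (-1/2 - I/2)*exp(-4)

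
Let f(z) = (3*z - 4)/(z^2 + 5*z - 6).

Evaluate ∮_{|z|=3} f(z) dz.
By the residue theorem, ∮_C f(z) dz = 2πi · (sum of the residues of f at the poles inside |z| = 3).

The denominator factors as (z + 6)*(z - 1), so the singularities of f are simple poles at z = -6, z = 1.
  |-6|² = 36 > 9 = 3², so this pole is outside the contour.
  |1|² = 1 < 9 = 3², so this pole is inside the contour.

With P(z) = 3*z - 4 and Q(z) = z^2 + 5*z - 6, each pole is simple, so Res(f, z₀) = P(z₀)/Q'(z₀) with Q'(z) = 2*z + 5.
  Res(f, 1) = P(1)/Q'(1) = (-1)/(7) = -1/7

∮_C f(z) dz = 2πi · (-1/7) = -2*I*pi/7

Final answer: -2*I*pi/7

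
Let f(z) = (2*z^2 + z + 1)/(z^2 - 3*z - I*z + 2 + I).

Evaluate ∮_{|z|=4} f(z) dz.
pi*(-4 + 14*I)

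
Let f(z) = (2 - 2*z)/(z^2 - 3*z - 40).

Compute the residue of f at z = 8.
-14/13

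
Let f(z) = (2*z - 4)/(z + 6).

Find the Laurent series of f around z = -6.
Put w = z - (-6), i.e. z = w - 6. The denominator is w, so it suffices to rewrite the numerator in powers of w.

P(z) = 2*z - 4
P(w - 6) = -16 + 2*w

Dividing each term by w:
  f = -16/w + 2

Substituting back w = z + 6:
  f(z) = -16/(z + 6) + 2

The series is finite because the numerator is a polynomial; the negative powers form the principal part, and the coefficient of 1/(z + 6) gives Res(f, -6) = -16.

Final answer: -16/(z + 6) + 2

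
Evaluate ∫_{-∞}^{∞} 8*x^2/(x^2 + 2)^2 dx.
Let f(z) = 8*z^2/(z^2 + 2)^2. The denominator has no real zeros and deg Q - deg P = 2 ≥ 2, so the integral of f over the upper semicircle |z| = R tends to 0 as R → ∞. Closing the contour in the upper half-plane,
  ∫_{-∞}^{∞} f(x) dx = 2πi · Σ Res(f, z_k)  over the poles with Im z_k > 0.

Zeros of the denominator: z^2 + 2 = 0 gives z = ±sqrt(2)*I.
Upper half-plane: z = sqrt(2)*I (a pole of order 2).

Write f(z) = g(z)/(z - sqrt(2)*I)^2 with g(z) = 8*z^2/(z + sqrt(2)*I)^2. For a double pole, Res(f, z₀) = g'(z₀):
  g'(z) = 16*sqrt(2)*I*z/(z + sqrt(2)*I)^3
  Res(f, sqrt(2)*I) = g'(sqrt(2)*I) = -sqrt(2)*I

∫_{-∞}^{∞} f(x) dx = 2πi · (-sqrt(2)*I) = 2*sqrt(2)*pi

Final answer: 2*sqrt(2)*pi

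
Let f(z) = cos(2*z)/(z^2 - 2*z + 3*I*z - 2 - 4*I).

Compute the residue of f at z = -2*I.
Write f(z) = P(z)/Q(z) with P(z) = cos(2*z) and Q(z) = z^2 - 2*z + 3*I*z - 2 - 4*I.
The denominator factors as Q(z) = (z - 2 + I)*(z + 2*I), so z = -2*I is a simple zero of Q and P is analytic there; z = -2*I is therefore a simple pole and
  Res(f, z₀) = P(z₀)/Q'(z₀).

Q'(z) = 2*z - 2 + 3*I, so Q'(-2*I) = -2 - I.
P(-2*I) = cosh(4).

Res(f, -2*I) = (cosh(4))/(-2 - I) = (-2/5 + I/5)*cosh(4)

Final answer: (-2/5 + I/5)*cosh(4)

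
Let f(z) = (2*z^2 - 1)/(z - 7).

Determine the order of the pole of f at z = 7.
Factor the denominator:
  z - 7 = (z - 7)

The numerator P(z) = 2*z^2 - 1 has P(7) = 97 ≠ 0, so no factor of (z - 7) cancels.
Near z = 7 we can therefore write f(z) = g(z)/(z - 7) with g analytic at 7 and g(7) ≠ 0 (g is just the numerator).

Hence z = 7 is a pole of order 1.

Final answer: 1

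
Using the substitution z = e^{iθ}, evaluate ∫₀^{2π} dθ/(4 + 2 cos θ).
Let J = ∫₀^{2π} dθ/(4 + 2 cos θ).
Put z = e^{iθ}: then cos θ = (z + 1/z)/2, dθ = dz/(iz), and z runs once counterclockwise around |z| = 1:
  J = ∮_{|z|=1} 1/(4 + 2*(z + 1/z)/2) · dz/(iz) = (2/i) ∮_{|z|=1} dz/(2*z^2 + 8*z + 2).
The roots of 2*z^2 + 8*z + 2 are z = (-4 ± sqrt(4^2 - 2^2))/2, with sqrt(12) = 2*sqrt(3); their product is 1, so only z₊ = -2 + sqrt(3) lies inside the unit circle (z₋ = -2 - sqrt(3) lies outside).
z₊ is a simple zero of q(z) = 2*z^2 + 8*z + 2, so Res(1/q, z₊) = 1/q'(z₊) with q'(z) = 4*z + 8; and q'(z₊) = 2*(z₊ - z₋) = 4*sqrt(3).
Therefore J = (2/i) · 2πi · 1/(4*sqrt(3)) = 2*pi/(2*sqrt(3)) = sqrt(3)*pi/3

Final answer: sqrt(3)*pi/3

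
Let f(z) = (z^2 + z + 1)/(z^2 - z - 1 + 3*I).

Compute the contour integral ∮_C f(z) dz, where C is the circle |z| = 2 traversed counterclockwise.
By the residue theorem, ∮_C f(z) dz = 2πi · (sum of the residues of f at the poles inside |z| = 2).

The denominator factors as (z - 2 + I)*(z + 1 - I), so the singularities of f are simple poles at z = 2 - I, z = -1 + I.
  |2 - I|² = 5 > 4 = 2², so this pole is outside the contour.
  |-1 + I|² = 2 < 4 = 2², so this pole is inside the contour.

With P(z) = z^2 + z + 1 and Q(z) = z^2 - z - 1 + 3*I, each pole is simple, so Res(f, z₀) = P(z₀)/Q'(z₀) with Q'(z) = 2*z - 1.
  Res(f, -1 + I) = P(-1 + I)/Q'(-1 + I) = (-I)/(-3 + 2*I) = -2/13 + 3*I/13

∮_C f(z) dz = 2πi · (-2/13 + 3*I/13) = pi*(-6/13 - 4*I/13)

Final answer: pi*(-6/13 - 4*I/13)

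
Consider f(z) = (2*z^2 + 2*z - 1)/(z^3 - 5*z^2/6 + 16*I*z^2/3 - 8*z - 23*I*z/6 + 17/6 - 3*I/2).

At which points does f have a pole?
The singularities of f are the zeros of the denominator. Factoring,
  z^3 - 5*z^2/6 + 16*I*z^2/3 - 8*z - 23*I*z/6 + 17/6 - 3*I/2 = (z - 1/3 + I/3)*(z - 1 + 2*I)*(z + 1/2 + 3*I)
so the candidates are z = 1/3 - I/3, z = 1 - 2*I, z = -1/2 - 3*I.

Check the numerator P(z) = 2*z^2 + 2*z - 1 at each one:
  P(1/3 - I/3) = -1/3 - 10*I/9 ≠ 0, so z = 1/3 - I/3 is a (simple) pole.
  P(1 - 2*I) = -5 - 12*I ≠ 0, so z = 1 - 2*I is a (simple) pole.
  P(-1/2 - 3*I) = -39/2 ≠ 0, so z = -1/2 - 3*I is a (simple) pole.

Poles of f: {-1/2 - 3*I, 1/3 - I/3, 1 - 2*I}

Final answer: {-1/2 - 3*I, 1/3 - I/3, 1 - 2*I}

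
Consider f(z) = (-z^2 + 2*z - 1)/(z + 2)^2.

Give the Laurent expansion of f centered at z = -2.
-9/(z + 2)^2 + 6/(z + 2) - 1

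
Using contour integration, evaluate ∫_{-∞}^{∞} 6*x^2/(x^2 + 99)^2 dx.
sqrt(11)*pi/11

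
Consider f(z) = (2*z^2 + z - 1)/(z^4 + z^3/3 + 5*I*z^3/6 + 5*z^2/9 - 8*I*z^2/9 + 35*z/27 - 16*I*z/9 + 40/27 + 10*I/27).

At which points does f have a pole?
The singularities of f are the zeros of the denominator. Factoring,
  z^4 + z^3/3 + 5*I*z^3/6 + 5*z^2/9 - 8*I*z^2/9 + 35*z/27 - 16*I*z/9 + 40/27 + 10*I/27 = (z + 1 - I/3)*(z - 1 - I)*(z + 1/3 + 3*I/2)*(z + 2*I/3)
so the candidates are z = -1 + I/3, z = 1 + I, z = -1/3 - 3*I/2, z = -2*I/3.

Check the numerator P(z) = 2*z^2 + z - 1 at each one:
  P(-1 + I/3) = -2/9 - I ≠ 0, so z = -1 + I/3 is a (simple) pole.
  P(1 + I) = 5*I ≠ 0, so z = 1 + I is a (simple) pole.
  P(-1/3 - 3*I/2) = -101/18 + I/2 ≠ 0, so z = -1/3 - 3*I/2 is a (simple) pole.
  P(-2*I/3) = -17/9 - 2*I/3 ≠ 0, so z = -2*I/3 is a (simple) pole.

Poles of f: {-1 + I/3, -1/3 - 3*I/2, -2*I/3, 1 + I}

Final answer: {-1 + I/3, -1/3 - 3*I/2, -2*I/3, 1 + I}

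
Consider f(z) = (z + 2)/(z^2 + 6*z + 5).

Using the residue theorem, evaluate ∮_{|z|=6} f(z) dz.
By the residue theorem, ∮_C f(z) dz = 2πi · (sum of the residues of f at the poles inside |z| = 6).

The denominator factors as (z + 5)*(z + 1), so the singularities of f are simple poles at z = -5, z = -1.
  |-5|² = 25 < 36 = 6², so this pole is inside the contour.
  |-1|² = 1 < 36 = 6², so this pole is inside the contour.

With P(z) = z + 2 and Q(z) = z^2 + 6*z + 5, each pole is simple, so Res(f, z₀) = P(z₀)/Q'(z₀) with Q'(z) = 2*z + 6.
  Res(f, -5) = P(-5)/Q'(-5) = (-3)/(-4) = 3/4
  Res(f, -1) = P(-1)/Q'(-1) = (1)/(4) = 1/4

Sum of residues inside C: 1
∮_C f(z) dz = 2πi · (1) = 2*I*pi

Final answer: 2*I*pi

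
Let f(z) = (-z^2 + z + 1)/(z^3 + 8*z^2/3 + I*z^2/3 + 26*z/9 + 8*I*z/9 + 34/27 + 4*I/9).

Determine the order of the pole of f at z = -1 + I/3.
Factor the denominator:
  z^3 + 8*z^2/3 + I*z^2/3 + 26*z/9 + 8*I*z/9 + 34/27 + 4*I/9 = (z + 1 - I/3)^2*(z + 2/3 + I)

The numerator P(z) = -z^2 + z + 1 has P(-1 + I/3) = -8/9 + I ≠ 0, so no factor of (z + 1 - I/3) cancels.
Near z = -1 + I/3 we can therefore write f(z) = g(z)/(z + 1 - I/3)^2 with g analytic at -1 + I/3 and g(-1 + I/3) ≠ 0 (g is the numerator divided by the remaining denominator factors).

Hence z = -1 + I/3 is a pole of order 2.

Final answer: 2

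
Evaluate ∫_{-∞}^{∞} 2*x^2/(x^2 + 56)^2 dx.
Let f(z) = 2*z^2/(z^2 + 56)^2. The denominator has no real zeros and deg Q - deg P = 2 ≥ 2, so the integral of f over the upper semicircle |z| = R tends to 0 as R → ∞. Closing the contour in the upper half-plane,
  ∫_{-∞}^{∞} f(x) dx = 2πi · Σ Res(f, z_k)  over the poles with Im z_k > 0.

Zeros of the denominator: z^2 + 56 = 0 gives z = ±2*sqrt(14)*I.
Upper half-plane: z = 2*sqrt(14)*I (a pole of order 2).

Write f(z) = g(z)/(z - 2*sqrt(14)*I)^2 with g(z) = 2*z^2/(z + 2*sqrt(14)*I)^2. For a double pole, Res(f, z₀) = g'(z₀):
  g'(z) = 8*sqrt(14)*I*z/(z + 2*sqrt(14)*I)^3
  Res(f, 2*sqrt(14)*I) = g'(2*sqrt(14)*I) = -sqrt(14)*I/56

∫_{-∞}^{∞} f(x) dx = 2πi · (-sqrt(14)*I/56) = sqrt(14)*pi/28

Final answer: sqrt(14)*pi/28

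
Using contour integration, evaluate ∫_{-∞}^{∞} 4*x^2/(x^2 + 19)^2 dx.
Let f(z) = 4*z^2/(z^2 + 19)^2. The denominator has no real zeros and deg Q - deg P = 2 ≥ 2, so the integral of f over the upper semicircle |z| = R tends to 0 as R → ∞. Closing the contour in the upper half-plane,
  ∫_{-∞}^{∞} f(x) dx = 2πi · Σ Res(f, z_k)  over the poles with Im z_k > 0.

Zeros of the denominator: z^2 + 19 = 0 gives z = ±sqrt(19)*I.
Upper half-plane: z = sqrt(19)*I (a pole of order 2).

Write f(z) = g(z)/(z - sqrt(19)*I)^2 with g(z) = 4*z^2/(z + sqrt(19)*I)^2. For a double pole, Res(f, z₀) = g'(z₀):
  g'(z) = 8*sqrt(19)*I*z/(z + sqrt(19)*I)^3
  Res(f, sqrt(19)*I) = g'(sqrt(19)*I) = -sqrt(19)*I/19

∫_{-∞}^{∞} f(x) dx = 2πi · (-sqrt(19)*I/19) = 2*sqrt(19)*pi/19

Final answer: 2*sqrt(19)*pi/19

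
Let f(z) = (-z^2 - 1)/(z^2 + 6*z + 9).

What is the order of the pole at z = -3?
Factor the denominator:
  z^2 + 6*z + 9 = (z + 3)^2

The numerator P(z) = -z^2 - 1 has P(-3) = -10 ≠ 0, so no factor of (z + 3) cancels.
Near z = -3 we can therefore write f(z) = g(z)/(z + 3)^2 with g analytic at -3 and g(-3) ≠ 0 (g is just the numerator).

Hence z = -3 is a pole of order 2.

Final answer: 2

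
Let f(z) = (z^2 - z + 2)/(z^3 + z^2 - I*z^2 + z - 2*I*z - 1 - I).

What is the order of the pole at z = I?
Factor the denominator:
  z^3 + z^2 - I*z^2 + z - 2*I*z - 1 - I = (z - I)^2*(z + 1 + I)

The numerator P(z) = z^2 - z + 2 has P(I) = 1 - I ≠ 0, so no factor of (z - I) cancels.
Near z = I we can therefore write f(z) = g(z)/(z - I)^2 with g analytic at I and g(I) ≠ 0 (g is the numerator divided by the remaining denominator factors).

Hence z = I is a pole of order 2.

Final answer: 2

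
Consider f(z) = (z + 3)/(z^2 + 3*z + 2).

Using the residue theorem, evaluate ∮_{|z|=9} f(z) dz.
By the residue theorem, ∮_C f(z) dz = 2πi · (sum of the residues of f at the poles inside |z| = 9).

The denominator factors as (z + 1)*(z + 2), so the singularities of f are simple poles at z = -1, z = -2.
  |-1|² = 1 < 81 = 9², so this pole is inside the contour.
  |-2|² = 4 < 81 = 9², so this pole is inside the contour.

With P(z) = z + 3 and Q(z) = z^2 + 3*z + 2, each pole is simple, so Res(f, z₀) = P(z₀)/Q'(z₀) with Q'(z) = 2*z + 3.
  Res(f, -1) = P(-1)/Q'(-1) = (2)/(1) = 2
  Res(f, -2) = P(-2)/Q'(-2) = (1)/(-1) = -1

Sum of residues inside C: 1
∮_C f(z) dz = 2πi · (1) = 2*I*pi

Final answer: 2*I*pi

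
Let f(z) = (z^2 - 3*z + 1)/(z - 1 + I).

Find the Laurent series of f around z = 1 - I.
(-2 + I)/(z - 1 + I) - 1 - 2*I + (z - 1 + I)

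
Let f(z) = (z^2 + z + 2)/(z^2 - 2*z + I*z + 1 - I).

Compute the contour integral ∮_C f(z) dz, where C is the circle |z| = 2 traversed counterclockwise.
By the residue theorem, ∮_C f(z) dz = 2πi · (sum of the residues of f at the poles inside |z| = 2).

The denominator factors as (z - 1 + I)*(z - 1), so the singularities of f are simple poles at z = 1 - I, z = 1.
  |1 - I|² = 2 < 4 = 2², so this pole is inside the contour.
  |1|² = 1 < 4 = 2², so this pole is inside the contour.

With P(z) = z^2 + z + 2 and Q(z) = z^2 - 2*z + I*z + 1 - I, each pole is simple, so Res(f, z₀) = P(z₀)/Q'(z₀) with Q'(z) = 2*z - 2 + I.
  Res(f, 1 - I) = P(1 - I)/Q'(1 - I) = (3 - 3*I)/(-I) = 3 + 3*I
  Res(f, 1) = P(1)/Q'(1) = (4)/(I) = -4*I

Sum of residues inside C: 3 - I
∮_C f(z) dz = 2πi · (3 - I) = pi*(2 + 6*I)

Final answer: pi*(2 + 6*I)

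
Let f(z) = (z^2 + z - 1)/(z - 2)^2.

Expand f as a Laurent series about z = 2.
Put w = z - (2), i.e. z = w + 2. The denominator is w^2, so it suffices to rewrite the numerator in powers of w.

P(z) = z^2 + z - 1
P(w + 2) = 5 + 5*w + w^2

Dividing each term by w^2:
  f = 5/w^2 + 5/w + 1

Substituting back w = z - 2:
  f(z) = 5/(z - 2)^2 + 5/(z - 2) + 1

The series is finite because the numerator is a polynomial; the negative powers form the principal part, and the coefficient of 1/(z - 2) gives Res(f, 2) = 5.

Final answer: 5/(z - 2)^2 + 5/(z - 2) + 1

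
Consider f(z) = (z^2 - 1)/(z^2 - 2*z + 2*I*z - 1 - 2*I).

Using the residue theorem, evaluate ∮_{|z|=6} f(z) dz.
By the residue theorem, ∮_C f(z) dz = 2πi · (sum of the residues of f at the poles inside |z| = 6).

The denominator factors as (z + I)*(z - 2 + I), so the singularities of f are simple poles at z = -I, z = 2 - I.
  |-I|² = 1 < 36 = 6², so this pole is inside the contour.
  |2 - I|² = 5 < 36 = 6², so this pole is inside the contour.

With P(z) = z^2 - 1 and Q(z) = z^2 - 2*z + 2*I*z - 1 - 2*I, each pole is simple, so Res(f, z₀) = P(z₀)/Q'(z₀) with Q'(z) = 2*z - 2 + 2*I.
  Res(f, -I) = P(-I)/Q'(-I) = (-2)/(-2) = 1
  Res(f, 2 - I) = P(2 - I)/Q'(2 - I) = (2 - 4*I)/(2) = 1 - 2*I

Sum of residues inside C: 2 - 2*I
∮_C f(z) dz = 2πi · (2 - 2*I) = pi*(4 + 4*I)

Final answer: pi*(4 + 4*I)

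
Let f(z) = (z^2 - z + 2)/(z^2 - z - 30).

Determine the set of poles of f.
{-5, 6}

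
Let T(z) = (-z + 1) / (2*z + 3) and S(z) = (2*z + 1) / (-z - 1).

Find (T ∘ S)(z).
(T ∘ S)(z) = T(S(z)) = ((-1)*S(z) + (1))/((2)*S(z) + (3)). Multiply numerator and denominator by -z - 1:
  numerator:   (-1)*(2*z + 1) + (1)*(-z - 1) = -3*z - 2
  denominator: (2)*(2*z + 1) + (3)*(-z - 1) = z - 1
(T ∘ S)(z) = (-3*z - 2)/(z - 1)

Final answer: (-3*z - 2)/(z - 1)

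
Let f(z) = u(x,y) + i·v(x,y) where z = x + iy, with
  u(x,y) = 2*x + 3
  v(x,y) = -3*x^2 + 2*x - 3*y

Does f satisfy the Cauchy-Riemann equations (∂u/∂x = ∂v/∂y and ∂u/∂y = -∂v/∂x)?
∂u/∂x = 2
∂v/∂y = -3
∂u/∂y = 0
∂v/∂x = 2 - 6*x
∂u/∂x ≠ ∂v/∂y and ∂u/∂y ≠ -∂v/∂x; the Cauchy-Riemann equations are not satisfied, so f is not analytic.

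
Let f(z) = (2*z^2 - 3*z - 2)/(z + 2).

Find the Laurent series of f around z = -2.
Put w = z - (-2), i.e. z = w - 2. The denominator is w, so it suffices to rewrite the numerator in powers of w.

P(z) = 2*z^2 - 3*z - 2
P(w - 2) = 12 - 11*w + 2*w^2

Dividing each term by w:
  f = 12/w - 11 + 2*w

Substituting back w = z + 2:
  f(z) = 12/(z + 2) - 11 + 2*(z + 2)

The series is finite because the numerator is a polynomial; the negative powers form the principal part, and the coefficient of 1/(z + 2) gives Res(f, -2) = 12.

Final answer: 12/(z + 2) - 11 + 2*(z + 2)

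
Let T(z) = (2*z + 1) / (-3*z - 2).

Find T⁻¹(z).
Set w = T(z) = (2*z + 1) / (-3*z - 2) and solve for z:
  w*(-3*z - 2) = 2*z + 1
  -2*w + z*(-3*w - 2) - 1 = 0
  z*(-3*w - 2) = 2*w + 1
  z = (-2*w - 1)/(3*w + 2)
Renaming the variable, T⁻¹(z) = (-2*z - 1)/(3*z + 2).
(Check: ad - bc = -1 ≠ 0, so T is invertible.)

Final answer: (-2*z - 1)/(3*z + 2)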